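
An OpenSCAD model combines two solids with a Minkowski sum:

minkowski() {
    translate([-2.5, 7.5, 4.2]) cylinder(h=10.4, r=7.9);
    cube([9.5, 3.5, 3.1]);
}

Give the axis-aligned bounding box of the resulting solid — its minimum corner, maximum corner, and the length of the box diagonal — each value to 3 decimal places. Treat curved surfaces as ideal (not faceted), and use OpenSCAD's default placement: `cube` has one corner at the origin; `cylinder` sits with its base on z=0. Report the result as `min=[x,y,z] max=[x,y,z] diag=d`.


A = translate([-2.5, 7.5, 4.2]) cylinder(h=10.4, r=7.9) → bbox [-10.4,-0.4,4.2] .. [5.4,15.4,14.6]
B = cube([9.5, 3.5, 3.1]) → bbox [0,0,0] .. [9.5,3.5,3.1]
lo = A.lo+B.lo = [-10.4+0, -0.4+0, 4.2+0] = [-10.400,-0.400,4.200]
hi = A.hi+B.hi = [5.4+9.5, 15.4+3.5, 14.6+3.1] = [14.900,18.900,17.700]
diag = √(25.3²+19.3²+13.5²) = √1194.83 = 34.566

min=[-10.400,-0.400,4.200] max=[14.900,18.900,17.700] diag=34.566


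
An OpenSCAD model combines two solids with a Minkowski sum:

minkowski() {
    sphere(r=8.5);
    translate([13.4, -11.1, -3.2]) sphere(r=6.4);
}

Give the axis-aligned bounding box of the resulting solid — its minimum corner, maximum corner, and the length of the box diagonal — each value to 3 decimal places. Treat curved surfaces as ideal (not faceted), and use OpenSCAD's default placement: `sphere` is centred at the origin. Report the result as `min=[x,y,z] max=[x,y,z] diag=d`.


A = translate([13.4, -11.1, -3.2]) sphere(r=6.4) → bbox [7,-17.5,-9.6] .. [19.8,-4.7,3.2]
B = sphere(r=8.5) → bbox [-8.5,-8.5,-8.5] .. [8.5,8.5,8.5]
lo = A.lo+B.lo = [7-8.5, -17.5-8.5, -9.6-8.5] = [-1.500,-26.000,-18.100]
hi = A.hi+B.hi = [19.8+8.5, -4.7+8.5, 3.2+8.5] = [28.300,3.800,11.700]
diag = √(29.8²+29.8²+29.8²) = √2664.12 = 51.615

min=[-1.500,-26.000,-18.100] max=[28.300,3.800,11.700] diag=51.615


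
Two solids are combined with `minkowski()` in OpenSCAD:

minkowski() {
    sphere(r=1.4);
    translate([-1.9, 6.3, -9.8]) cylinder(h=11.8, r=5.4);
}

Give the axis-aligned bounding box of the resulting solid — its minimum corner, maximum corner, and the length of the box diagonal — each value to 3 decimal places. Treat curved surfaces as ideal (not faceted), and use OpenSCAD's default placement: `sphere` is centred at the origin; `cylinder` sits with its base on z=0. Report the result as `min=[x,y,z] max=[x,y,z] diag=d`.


min=[-8.700,-0.500,-11.200] max=[4.900,13.100,3.400] diag=24.147

A = translate([-1.9, 6.3, -9.8]) cylinder(h=11.8, r=5.4) → bbox [-7.3,0.9,-9.8] .. [3.5,11.7,2]
B = sphere(r=1.4) → bbox [-1.4,-1.4,-1.4] .. [1.4,1.4,1.4]
lo = A.lo+B.lo = [-7.3-1.4, 0.9-1.4, -9.8-1.4] = [-8.700,-0.500,-11.200]
hi = A.hi+B.hi = [3.5+1.4, 11.7+1.4, 2+1.4] = [4.900,13.100,3.400]
diag = √(13.6²+13.6²+14.6²) = √583.08 = 24.147


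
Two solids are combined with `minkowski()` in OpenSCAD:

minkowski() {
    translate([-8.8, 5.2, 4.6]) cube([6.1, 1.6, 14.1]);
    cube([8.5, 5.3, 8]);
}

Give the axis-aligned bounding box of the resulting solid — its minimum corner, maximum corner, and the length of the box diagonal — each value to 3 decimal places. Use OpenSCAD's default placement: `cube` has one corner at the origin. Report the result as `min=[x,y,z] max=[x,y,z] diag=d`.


A = translate([-8.8, 5.2, 4.6]) cube([6.1, 1.6, 14.1]) → bbox [-8.8,5.2,4.6] .. [-2.7,6.8,18.7]
B = cube([8.5, 5.3, 8]) → bbox [0,0,0] .. [8.5,5.3,8]
lo = A.lo+B.lo = [-8.8+0, 5.2+0, 4.6+0] = [-8.800,5.200,4.600]
hi = A.hi+B.hi = [-2.7+8.5, 6.8+5.3, 18.7+8] = [5.800,12.100,26.700]
diag = √(14.6²+6.9²+22.1²) = √749.18 = 27.371

min=[-8.800,5.200,4.600] max=[5.800,12.100,26.700] diag=27.371


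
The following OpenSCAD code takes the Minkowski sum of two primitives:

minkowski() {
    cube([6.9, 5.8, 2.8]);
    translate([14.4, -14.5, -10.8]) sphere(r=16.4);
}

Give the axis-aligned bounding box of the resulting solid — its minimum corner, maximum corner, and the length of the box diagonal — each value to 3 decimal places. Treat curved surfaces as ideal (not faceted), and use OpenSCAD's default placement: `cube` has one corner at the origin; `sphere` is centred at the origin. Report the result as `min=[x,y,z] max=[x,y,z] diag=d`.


min=[-2.000,-30.900,-27.200] max=[37.700,7.700,8.400] diag=65.829

A = translate([14.4, -14.5, -10.8]) sphere(r=16.4) → bbox [-2,-30.9,-27.2] .. [30.8,1.9,5.6]
B = cube([6.9, 5.8, 2.8]) → bbox [0,0,0] .. [6.9,5.8,2.8]
lo = A.lo+B.lo = [-2+0, -30.9+0, -27.2+0] = [-2.000,-30.900,-27.200]
hi = A.hi+B.hi = [30.8+6.9, 1.9+5.8, 5.6+2.8] = [37.700,7.700,8.400]
diag = √(39.7²+38.6²+35.6²) = √4333.41 = 65.829


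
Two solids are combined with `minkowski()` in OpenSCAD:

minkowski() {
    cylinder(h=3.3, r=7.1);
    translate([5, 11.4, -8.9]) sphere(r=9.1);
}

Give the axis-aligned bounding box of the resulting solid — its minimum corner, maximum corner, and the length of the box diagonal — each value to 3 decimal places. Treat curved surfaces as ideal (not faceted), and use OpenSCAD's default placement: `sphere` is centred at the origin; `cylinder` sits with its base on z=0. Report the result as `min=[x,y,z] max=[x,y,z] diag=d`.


A = translate([5, 11.4, -8.9]) sphere(r=9.1) → bbox [-4.1,2.3,-18] .. [14.1,20.5,0.2]
B = cylinder(h=3.3, r=7.1) → bbox [-7.1,-7.1,0] .. [7.1,7.1,3.3]
lo = A.lo+B.lo = [-4.1-7.1, 2.3-7.1, -18+0] = [-11.200,-4.800,-18.000]
hi = A.hi+B.hi = [14.1+7.1, 20.5+7.1, 0.2+3.3] = [21.200,27.600,3.500]
diag = √(32.4²+32.4²+21.5²) = √2561.77 = 50.614

min=[-11.200,-4.800,-18.000] max=[21.200,27.600,3.500] diag=50.614


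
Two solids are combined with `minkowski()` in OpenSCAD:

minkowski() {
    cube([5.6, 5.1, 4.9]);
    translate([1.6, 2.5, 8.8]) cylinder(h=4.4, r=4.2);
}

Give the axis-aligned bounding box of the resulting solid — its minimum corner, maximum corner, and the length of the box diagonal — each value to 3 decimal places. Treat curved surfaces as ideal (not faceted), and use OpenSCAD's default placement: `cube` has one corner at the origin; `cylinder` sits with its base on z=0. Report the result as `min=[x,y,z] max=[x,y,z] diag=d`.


min=[-2.600,-1.700,8.800] max=[11.400,11.800,18.100] diag=21.558

A = translate([1.6, 2.5, 8.8]) cylinder(h=4.4, r=4.2) → bbox [-2.6,-1.7,8.8] .. [5.8,6.7,13.2]
B = cube([5.6, 5.1, 4.9]) → bbox [0,0,0] .. [5.6,5.1,4.9]
lo = A.lo+B.lo = [-2.6+0, -1.7+0, 8.8+0] = [-2.600,-1.700,8.800]
hi = A.hi+B.hi = [5.8+5.6, 6.7+5.1, 13.2+4.9] = [11.400,11.800,18.100]
diag = √(14²+13.5²+9.3²) = √464.74 = 21.558


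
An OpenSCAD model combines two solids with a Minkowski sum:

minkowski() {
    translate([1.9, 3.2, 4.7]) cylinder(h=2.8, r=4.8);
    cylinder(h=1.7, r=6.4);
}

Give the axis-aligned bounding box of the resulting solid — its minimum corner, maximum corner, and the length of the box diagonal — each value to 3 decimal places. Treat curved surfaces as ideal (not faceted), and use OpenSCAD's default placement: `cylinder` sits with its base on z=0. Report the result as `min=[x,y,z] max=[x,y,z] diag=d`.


A = translate([1.9, 3.2, 4.7]) cylinder(h=2.8, r=4.8) → bbox [-2.9,-1.6,4.7] .. [6.7,8,7.5]
B = cylinder(h=1.7, r=6.4) → bbox [-6.4,-6.4,0] .. [6.4,6.4,1.7]
lo = A.lo+B.lo = [-2.9-6.4, -1.6-6.4, 4.7+0] = [-9.300,-8.000,4.700]
hi = A.hi+B.hi = [6.7+6.4, 8+6.4, 7.5+1.7] = [13.100,14.400,9.200]
diag = √(22.4²+22.4²+4.5²) = √1023.77 = 31.996

min=[-9.300,-8.000,4.700] max=[13.100,14.400,9.200] diag=31.996


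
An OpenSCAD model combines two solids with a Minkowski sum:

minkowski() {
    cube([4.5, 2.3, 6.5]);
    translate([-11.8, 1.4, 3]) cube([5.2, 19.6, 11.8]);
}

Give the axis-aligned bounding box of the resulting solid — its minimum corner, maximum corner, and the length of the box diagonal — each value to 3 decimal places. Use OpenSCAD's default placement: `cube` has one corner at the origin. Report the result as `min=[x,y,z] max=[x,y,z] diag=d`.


min=[-11.800,1.400,3.000] max=[-2.100,23.300,21.300] diag=30.143

A = translate([-11.8, 1.4, 3]) cube([5.2, 19.6, 11.8]) → bbox [-11.8,1.4,3] .. [-6.6,21,14.8]
B = cube([4.5, 2.3, 6.5]) → bbox [0,0,0] .. [4.5,2.3,6.5]
lo = A.lo+B.lo = [-11.8+0, 1.4+0, 3+0] = [-11.800,1.400,3.000]
hi = A.hi+B.hi = [-6.6+4.5, 21+2.3, 14.8+6.5] = [-2.100,23.300,21.300]
diag = √(9.7²+21.9²+18.3²) = √908.59 = 30.143


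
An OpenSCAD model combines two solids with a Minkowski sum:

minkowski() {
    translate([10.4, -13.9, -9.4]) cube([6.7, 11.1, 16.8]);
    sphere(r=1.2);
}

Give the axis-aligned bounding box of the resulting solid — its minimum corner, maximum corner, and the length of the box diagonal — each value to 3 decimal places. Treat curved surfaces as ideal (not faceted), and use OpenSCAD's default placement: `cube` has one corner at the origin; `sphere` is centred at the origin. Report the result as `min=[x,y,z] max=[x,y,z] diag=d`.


A = translate([10.4, -13.9, -9.4]) cube([6.7, 11.1, 16.8]) → bbox [10.4,-13.9,-9.4] .. [17.1,-2.8,7.4]
B = sphere(r=1.2) → bbox [-1.2,-1.2,-1.2] .. [1.2,1.2,1.2]
lo = A.lo+B.lo = [10.4-1.2, -13.9-1.2, -9.4-1.2] = [9.200,-15.100,-10.600]
hi = A.hi+B.hi = [17.1+1.2, -2.8+1.2, 7.4+1.2] = [18.300,-1.600,8.600]
diag = √(9.1²+13.5²+19.2²) = √633.7 = 25.173

min=[9.200,-15.100,-10.600] max=[18.300,-1.600,8.600] diag=25.173


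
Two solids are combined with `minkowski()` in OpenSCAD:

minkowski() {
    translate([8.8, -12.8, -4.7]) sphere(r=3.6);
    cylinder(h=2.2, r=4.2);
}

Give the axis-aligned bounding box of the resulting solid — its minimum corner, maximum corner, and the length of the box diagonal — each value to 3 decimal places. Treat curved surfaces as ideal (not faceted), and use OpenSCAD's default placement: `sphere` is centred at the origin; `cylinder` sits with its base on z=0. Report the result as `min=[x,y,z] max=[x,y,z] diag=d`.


min=[1.000,-20.600,-8.300] max=[16.600,-5.000,1.100] diag=23.981

A = translate([8.8, -12.8, -4.7]) sphere(r=3.6) → bbox [5.2,-16.4,-8.3] .. [12.4,-9.2,-1.1]
B = cylinder(h=2.2, r=4.2) → bbox [-4.2,-4.2,0] .. [4.2,4.2,2.2]
lo = A.lo+B.lo = [5.2-4.2, -16.4-4.2, -8.3+0] = [1.000,-20.600,-8.300]
hi = A.hi+B.hi = [12.4+4.2, -9.2+4.2, -1.1+2.2] = [16.600,-5.000,1.100]
diag = √(15.6²+15.6²+9.4²) = √575.08 = 23.981


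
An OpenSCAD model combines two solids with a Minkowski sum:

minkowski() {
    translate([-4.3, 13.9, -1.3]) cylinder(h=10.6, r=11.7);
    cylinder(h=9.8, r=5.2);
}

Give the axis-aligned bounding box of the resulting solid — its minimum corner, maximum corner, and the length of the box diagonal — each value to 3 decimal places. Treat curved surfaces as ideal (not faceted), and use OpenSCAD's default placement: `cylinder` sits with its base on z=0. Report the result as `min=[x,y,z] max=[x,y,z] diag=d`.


min=[-21.200,-3.000,-1.300] max=[12.600,30.800,19.100] diag=51.972

A = translate([-4.3, 13.9, -1.3]) cylinder(h=10.6, r=11.7) → bbox [-16,2.2,-1.3] .. [7.4,25.6,9.3]
B = cylinder(h=9.8, r=5.2) → bbox [-5.2,-5.2,0] .. [5.2,5.2,9.8]
lo = A.lo+B.lo = [-16-5.2, 2.2-5.2, -1.3+0] = [-21.200,-3.000,-1.300]
hi = A.hi+B.hi = [7.4+5.2, 25.6+5.2, 9.3+9.8] = [12.600,30.800,19.100]
diag = √(33.8²+33.8²+20.4²) = √2701.04 = 51.972


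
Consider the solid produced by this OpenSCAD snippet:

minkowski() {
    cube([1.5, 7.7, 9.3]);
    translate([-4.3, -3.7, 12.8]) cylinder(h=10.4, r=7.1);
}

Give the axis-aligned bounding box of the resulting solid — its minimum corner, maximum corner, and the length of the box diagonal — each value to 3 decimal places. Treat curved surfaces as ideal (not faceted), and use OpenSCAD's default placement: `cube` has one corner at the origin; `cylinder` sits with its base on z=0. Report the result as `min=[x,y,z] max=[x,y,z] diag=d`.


min=[-11.400,-10.800,12.800] max=[4.300,11.100,32.500] diag=33.379

A = translate([-4.3, -3.7, 12.8]) cylinder(h=10.4, r=7.1) → bbox [-11.4,-10.8,12.8] .. [2.8,3.4,23.2]
B = cube([1.5, 7.7, 9.3]) → bbox [0,0,0] .. [1.5,7.7,9.3]
lo = A.lo+B.lo = [-11.4+0, -10.8+0, 12.8+0] = [-11.400,-10.800,12.800]
hi = A.hi+B.hi = [2.8+1.5, 3.4+7.7, 23.2+9.3] = [4.300,11.100,32.500]
diag = √(15.7²+21.9²+19.7²) = √1114.19 = 33.379


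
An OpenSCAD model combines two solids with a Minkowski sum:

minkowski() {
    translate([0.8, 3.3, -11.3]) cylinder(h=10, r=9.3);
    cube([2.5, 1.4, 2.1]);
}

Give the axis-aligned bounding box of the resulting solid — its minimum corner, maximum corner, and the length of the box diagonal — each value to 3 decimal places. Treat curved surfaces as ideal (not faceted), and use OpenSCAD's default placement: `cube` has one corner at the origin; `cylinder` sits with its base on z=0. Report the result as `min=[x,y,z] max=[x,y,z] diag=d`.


min=[-8.500,-6.000,-11.300] max=[12.600,14.000,0.800] diag=31.490

A = translate([0.8, 3.3, -11.3]) cylinder(h=10, r=9.3) → bbox [-8.5,-6,-11.3] .. [10.1,12.6,-1.3]
B = cube([2.5, 1.4, 2.1]) → bbox [0,0,0] .. [2.5,1.4,2.1]
lo = A.lo+B.lo = [-8.5+0, -6+0, -11.3+0] = [-8.500,-6.000,-11.300]
hi = A.hi+B.hi = [10.1+2.5, 12.6+1.4, -1.3+2.1] = [12.600,14.000,0.800]
diag = √(21.1²+20²+12.1²) = √991.62 = 31.490


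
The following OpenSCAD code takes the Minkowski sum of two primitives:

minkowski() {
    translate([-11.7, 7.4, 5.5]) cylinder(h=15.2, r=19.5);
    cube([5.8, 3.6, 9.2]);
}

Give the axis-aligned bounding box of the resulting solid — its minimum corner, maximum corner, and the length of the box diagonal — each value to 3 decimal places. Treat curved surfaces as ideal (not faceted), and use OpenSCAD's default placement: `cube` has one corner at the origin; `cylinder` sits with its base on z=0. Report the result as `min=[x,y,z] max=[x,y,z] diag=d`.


A = translate([-11.7, 7.4, 5.5]) cylinder(h=15.2, r=19.5) → bbox [-31.2,-12.1,5.5] .. [7.8,26.9,20.7]
B = cube([5.8, 3.6, 9.2]) → bbox [0,0,0] .. [5.8,3.6,9.2]
lo = A.lo+B.lo = [-31.2+0, -12.1+0, 5.5+0] = [-31.200,-12.100,5.500]
hi = A.hi+B.hi = [7.8+5.8, 26.9+3.6, 20.7+9.2] = [13.600,30.500,29.900]
diag = √(44.8²+42.6²+24.4²) = √4417.16 = 66.462

min=[-31.200,-12.100,5.500] max=[13.600,30.500,29.900] diag=66.462


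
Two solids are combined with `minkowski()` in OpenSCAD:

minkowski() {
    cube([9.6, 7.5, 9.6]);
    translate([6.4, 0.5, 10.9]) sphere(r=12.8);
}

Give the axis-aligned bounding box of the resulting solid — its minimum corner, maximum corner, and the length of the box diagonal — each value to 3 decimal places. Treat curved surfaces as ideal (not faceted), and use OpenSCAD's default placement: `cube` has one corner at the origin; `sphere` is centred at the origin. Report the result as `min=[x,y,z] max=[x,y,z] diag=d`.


min=[-6.400,-12.300,-1.900] max=[28.800,20.800,33.300] diag=59.780

A = translate([6.4, 0.5, 10.9]) sphere(r=12.8) → bbox [-6.4,-12.3,-1.9] .. [19.2,13.3,23.7]
B = cube([9.6, 7.5, 9.6]) → bbox [0,0,0] .. [9.6,7.5,9.6]
lo = A.lo+B.lo = [-6.4+0, -12.3+0, -1.9+0] = [-6.400,-12.300,-1.900]
hi = A.hi+B.hi = [19.2+9.6, 13.3+7.5, 23.7+9.6] = [28.800,20.800,33.300]
diag = √(35.2²+33.1²+35.2²) = √3573.69 = 59.780


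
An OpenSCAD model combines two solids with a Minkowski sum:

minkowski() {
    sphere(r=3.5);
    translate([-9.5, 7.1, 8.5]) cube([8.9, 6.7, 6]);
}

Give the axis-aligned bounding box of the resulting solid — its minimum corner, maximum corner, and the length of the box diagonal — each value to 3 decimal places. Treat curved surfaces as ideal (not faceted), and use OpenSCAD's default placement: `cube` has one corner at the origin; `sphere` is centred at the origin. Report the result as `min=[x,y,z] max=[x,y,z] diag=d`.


A = translate([-9.5, 7.1, 8.5]) cube([8.9, 6.7, 6]) → bbox [-9.5,7.1,8.5] .. [-0.6,13.8,14.5]
B = sphere(r=3.5) → bbox [-3.5,-3.5,-3.5] .. [3.5,3.5,3.5]
lo = A.lo+B.lo = [-9.5-3.5, 7.1-3.5, 8.5-3.5] = [-13.000,3.600,5.000]
hi = A.hi+B.hi = [-0.6+3.5, 13.8+3.5, 14.5+3.5] = [2.900,17.300,18.000]
diag = √(15.9²+13.7²+13²) = √609.5 = 24.688

min=[-13.000,3.600,5.000] max=[2.900,17.300,18.000] diag=24.688


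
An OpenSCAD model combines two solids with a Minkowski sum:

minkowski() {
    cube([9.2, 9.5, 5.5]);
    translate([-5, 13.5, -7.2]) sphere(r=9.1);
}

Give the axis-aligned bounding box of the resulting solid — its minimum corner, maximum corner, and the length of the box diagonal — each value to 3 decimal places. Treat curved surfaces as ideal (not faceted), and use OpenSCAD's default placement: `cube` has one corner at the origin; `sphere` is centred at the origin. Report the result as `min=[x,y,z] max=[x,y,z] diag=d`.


A = translate([-5, 13.5, -7.2]) sphere(r=9.1) → bbox [-14.1,4.4,-16.3] .. [4.1,22.6,1.9]
B = cube([9.2, 9.5, 5.5]) → bbox [0,0,0] .. [9.2,9.5,5.5]
lo = A.lo+B.lo = [-14.1+0, 4.4+0, -16.3+0] = [-14.100,4.400,-16.300]
hi = A.hi+B.hi = [4.1+9.2, 22.6+9.5, 1.9+5.5] = [13.300,32.100,7.400]
diag = √(27.4²+27.7²+23.7²) = √2079.74 = 45.604

min=[-14.100,4.400,-16.300] max=[13.300,32.100,7.400] diag=45.604


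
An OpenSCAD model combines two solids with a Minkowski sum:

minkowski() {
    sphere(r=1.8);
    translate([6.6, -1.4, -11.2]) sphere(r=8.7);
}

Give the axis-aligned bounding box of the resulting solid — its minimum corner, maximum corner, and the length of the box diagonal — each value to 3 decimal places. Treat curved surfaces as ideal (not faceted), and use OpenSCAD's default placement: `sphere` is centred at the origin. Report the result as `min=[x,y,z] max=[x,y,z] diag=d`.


A = translate([6.6, -1.4, -11.2]) sphere(r=8.7) → bbox [-2.1,-10.1,-19.9] .. [15.3,7.3,-2.5]
B = sphere(r=1.8) → bbox [-1.8,-1.8,-1.8] .. [1.8,1.8,1.8]
lo = A.lo+B.lo = [-2.1-1.8, -10.1-1.8, -19.9-1.8] = [-3.900,-11.900,-21.700]
hi = A.hi+B.hi = [15.3+1.8, 7.3+1.8, -2.5+1.8] = [17.100,9.100,-0.700]
diag = √(21²+21²+21²) = √1323 = 36.373

min=[-3.900,-11.900,-21.700] max=[17.100,9.100,-0.700] diag=36.373


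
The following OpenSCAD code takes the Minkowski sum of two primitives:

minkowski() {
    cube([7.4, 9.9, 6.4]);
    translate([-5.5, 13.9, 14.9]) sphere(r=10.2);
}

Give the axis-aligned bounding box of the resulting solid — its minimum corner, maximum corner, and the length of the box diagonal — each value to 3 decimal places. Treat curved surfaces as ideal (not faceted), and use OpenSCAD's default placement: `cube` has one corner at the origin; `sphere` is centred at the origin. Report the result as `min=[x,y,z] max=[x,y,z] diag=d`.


A = translate([-5.5, 13.9, 14.9]) sphere(r=10.2) → bbox [-15.7,3.7,4.7] .. [4.7,24.1,25.1]
B = cube([7.4, 9.9, 6.4]) → bbox [0,0,0] .. [7.4,9.9,6.4]
lo = A.lo+B.lo = [-15.7+0, 3.7+0, 4.7+0] = [-15.700,3.700,4.700]
hi = A.hi+B.hi = [4.7+7.4, 24.1+9.9, 25.1+6.4] = [12.100,34.000,31.500]
diag = √(27.8²+30.3²+26.8²) = √2409.17 = 49.083

min=[-15.700,3.700,4.700] max=[12.100,34.000,31.500] diag=49.083


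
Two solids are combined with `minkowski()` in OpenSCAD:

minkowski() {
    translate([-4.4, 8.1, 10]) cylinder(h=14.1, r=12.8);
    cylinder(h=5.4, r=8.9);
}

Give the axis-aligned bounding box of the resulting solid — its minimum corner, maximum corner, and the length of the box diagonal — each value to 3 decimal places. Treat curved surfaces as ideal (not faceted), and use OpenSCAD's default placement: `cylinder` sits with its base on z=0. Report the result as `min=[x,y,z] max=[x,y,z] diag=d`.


min=[-26.100,-13.600,10.000] max=[17.300,29.800,29.500] diag=64.400

A = translate([-4.4, 8.1, 10]) cylinder(h=14.1, r=12.8) → bbox [-17.2,-4.7,10] .. [8.4,20.9,24.1]
B = cylinder(h=5.4, r=8.9) → bbox [-8.9,-8.9,0] .. [8.9,8.9,5.4]
lo = A.lo+B.lo = [-17.2-8.9, -4.7-8.9, 10+0] = [-26.100,-13.600,10.000]
hi = A.hi+B.hi = [8.4+8.9, 20.9+8.9, 24.1+5.4] = [17.300,29.800,29.500]
diag = √(43.4²+43.4²+19.5²) = √4147.37 = 64.400


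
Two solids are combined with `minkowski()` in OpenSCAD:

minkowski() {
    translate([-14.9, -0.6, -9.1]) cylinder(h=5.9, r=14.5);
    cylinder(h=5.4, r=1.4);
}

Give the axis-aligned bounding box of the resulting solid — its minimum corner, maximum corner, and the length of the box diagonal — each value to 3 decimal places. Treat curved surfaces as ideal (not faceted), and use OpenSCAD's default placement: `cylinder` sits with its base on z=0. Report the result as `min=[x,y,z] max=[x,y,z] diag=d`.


A = translate([-14.9, -0.6, -9.1]) cylinder(h=5.9, r=14.5) → bbox [-29.4,-15.1,-9.1] .. [-0.4,13.9,-3.2]
B = cylinder(h=5.4, r=1.4) → bbox [-1.4,-1.4,0] .. [1.4,1.4,5.4]
lo = A.lo+B.lo = [-29.4-1.4, -15.1-1.4, -9.1+0] = [-30.800,-16.500,-9.100]
hi = A.hi+B.hi = [-0.4+1.4, 13.9+1.4, -3.2+5.4] = [1.000,15.300,2.200]
diag = √(31.8²+31.8²+11.3²) = √2150.17 = 46.370

min=[-30.800,-16.500,-9.100] max=[1.000,15.300,2.200] diag=46.370


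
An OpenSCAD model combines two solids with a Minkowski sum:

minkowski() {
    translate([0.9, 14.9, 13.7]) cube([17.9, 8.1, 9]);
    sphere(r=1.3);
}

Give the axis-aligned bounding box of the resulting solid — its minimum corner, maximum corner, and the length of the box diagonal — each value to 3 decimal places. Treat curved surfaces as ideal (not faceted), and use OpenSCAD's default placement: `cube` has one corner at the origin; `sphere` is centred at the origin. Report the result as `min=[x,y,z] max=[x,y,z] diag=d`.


min=[-0.400,13.600,12.400] max=[20.100,24.300,24.000] diag=25.871

A = translate([0.9, 14.9, 13.7]) cube([17.9, 8.1, 9]) → bbox [0.9,14.9,13.7] .. [18.8,23,22.7]
B = sphere(r=1.3) → bbox [-1.3,-1.3,-1.3] .. [1.3,1.3,1.3]
lo = A.lo+B.lo = [0.9-1.3, 14.9-1.3, 13.7-1.3] = [-0.400,13.600,12.400]
hi = A.hi+B.hi = [18.8+1.3, 23+1.3, 22.7+1.3] = [20.100,24.300,24.000]
diag = √(20.5²+10.7²+11.6²) = √669.3 = 25.871


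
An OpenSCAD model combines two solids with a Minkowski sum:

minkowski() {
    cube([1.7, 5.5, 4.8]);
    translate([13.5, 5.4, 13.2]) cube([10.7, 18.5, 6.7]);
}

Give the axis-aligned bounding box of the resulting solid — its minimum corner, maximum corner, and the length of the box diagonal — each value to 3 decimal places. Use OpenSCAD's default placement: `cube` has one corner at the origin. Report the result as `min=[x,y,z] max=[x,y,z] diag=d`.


min=[13.500,5.400,13.200] max=[25.900,29.400,24.700] diag=29.360

A = translate([13.5, 5.4, 13.2]) cube([10.7, 18.5, 6.7]) → bbox [13.5,5.4,13.2] .. [24.2,23.9,19.9]
B = cube([1.7, 5.5, 4.8]) → bbox [0,0,0] .. [1.7,5.5,4.8]
lo = A.lo+B.lo = [13.5+0, 5.4+0, 13.2+0] = [13.500,5.400,13.200]
hi = A.hi+B.hi = [24.2+1.7, 23.9+5.5, 19.9+4.8] = [25.900,29.400,24.700]
diag = √(12.4²+24²+11.5²) = √862.01 = 29.360


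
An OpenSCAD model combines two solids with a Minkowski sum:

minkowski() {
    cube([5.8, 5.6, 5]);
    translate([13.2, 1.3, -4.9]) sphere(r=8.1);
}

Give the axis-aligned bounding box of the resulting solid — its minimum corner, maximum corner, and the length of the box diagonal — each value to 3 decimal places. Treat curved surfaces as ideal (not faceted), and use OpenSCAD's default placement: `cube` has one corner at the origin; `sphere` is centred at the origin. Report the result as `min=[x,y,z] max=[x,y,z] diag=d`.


min=[5.100,-6.800,-13.000] max=[27.100,15.000,8.200] diag=37.532

A = translate([13.2, 1.3, -4.9]) sphere(r=8.1) → bbox [5.1,-6.8,-13] .. [21.3,9.4,3.2]
B = cube([5.8, 5.6, 5]) → bbox [0,0,0] .. [5.8,5.6,5]
lo = A.lo+B.lo = [5.1+0, -6.8+0, -13+0] = [5.100,-6.800,-13.000]
hi = A.hi+B.hi = [21.3+5.8, 9.4+5.6, 3.2+5] = [27.100,15.000,8.200]
diag = √(22²+21.8²+21.2²) = √1408.68 = 37.532


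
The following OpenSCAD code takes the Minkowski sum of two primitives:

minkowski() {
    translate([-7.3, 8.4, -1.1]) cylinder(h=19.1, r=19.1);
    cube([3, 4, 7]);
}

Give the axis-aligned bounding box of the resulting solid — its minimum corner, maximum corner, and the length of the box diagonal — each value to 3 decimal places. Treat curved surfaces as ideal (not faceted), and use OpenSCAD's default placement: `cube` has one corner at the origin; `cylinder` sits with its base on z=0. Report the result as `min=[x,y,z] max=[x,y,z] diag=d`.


A = translate([-7.3, 8.4, -1.1]) cylinder(h=19.1, r=19.1) → bbox [-26.4,-10.7,-1.1] .. [11.8,27.5,18]
B = cube([3, 4, 7]) → bbox [0,0,0] .. [3,4,7]
lo = A.lo+B.lo = [-26.4+0, -10.7+0, -1.1+0] = [-26.400,-10.700,-1.100]
hi = A.hi+B.hi = [11.8+3, 27.5+4, 18+7] = [14.800,31.500,25.000]
diag = √(41.2²+42.2²+26.1²) = √4159.49 = 64.494

min=[-26.400,-10.700,-1.100] max=[14.800,31.500,25.000] diag=64.494


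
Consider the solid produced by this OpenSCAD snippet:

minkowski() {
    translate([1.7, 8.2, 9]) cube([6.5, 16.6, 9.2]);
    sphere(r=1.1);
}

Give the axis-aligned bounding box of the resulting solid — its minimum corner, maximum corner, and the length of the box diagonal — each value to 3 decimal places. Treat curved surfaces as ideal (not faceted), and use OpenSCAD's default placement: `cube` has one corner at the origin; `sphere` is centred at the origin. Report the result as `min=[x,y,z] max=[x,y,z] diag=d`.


min=[0.600,7.100,7.900] max=[9.300,25.900,19.300] diag=23.645

A = translate([1.7, 8.2, 9]) cube([6.5, 16.6, 9.2]) → bbox [1.7,8.2,9] .. [8.2,24.8,18.2]
B = sphere(r=1.1) → bbox [-1.1,-1.1,-1.1] .. [1.1,1.1,1.1]
lo = A.lo+B.lo = [1.7-1.1, 8.2-1.1, 9-1.1] = [0.600,7.100,7.900]
hi = A.hi+B.hi = [8.2+1.1, 24.8+1.1, 18.2+1.1] = [9.300,25.900,19.300]
diag = √(8.7²+18.8²+11.4²) = √559.09 = 23.645


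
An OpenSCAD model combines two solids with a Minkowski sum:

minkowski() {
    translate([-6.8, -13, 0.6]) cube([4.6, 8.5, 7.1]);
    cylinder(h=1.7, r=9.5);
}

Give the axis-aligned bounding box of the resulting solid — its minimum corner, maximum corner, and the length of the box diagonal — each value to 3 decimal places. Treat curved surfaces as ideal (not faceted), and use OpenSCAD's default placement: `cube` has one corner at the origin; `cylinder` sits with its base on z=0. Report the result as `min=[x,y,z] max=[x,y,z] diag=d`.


min=[-16.300,-22.500,0.600] max=[7.300,5.000,9.400] diag=37.291

A = translate([-6.8, -13, 0.6]) cube([4.6, 8.5, 7.1]) → bbox [-6.8,-13,0.6] .. [-2.2,-4.5,7.7]
B = cylinder(h=1.7, r=9.5) → bbox [-9.5,-9.5,0] .. [9.5,9.5,1.7]
lo = A.lo+B.lo = [-6.8-9.5, -13-9.5, 0.6+0] = [-16.300,-22.500,0.600]
hi = A.hi+B.hi = [-2.2+9.5, -4.5+9.5, 7.7+1.7] = [7.300,5.000,9.400]
diag = √(23.6²+27.5²+8.8²) = √1390.65 = 37.291


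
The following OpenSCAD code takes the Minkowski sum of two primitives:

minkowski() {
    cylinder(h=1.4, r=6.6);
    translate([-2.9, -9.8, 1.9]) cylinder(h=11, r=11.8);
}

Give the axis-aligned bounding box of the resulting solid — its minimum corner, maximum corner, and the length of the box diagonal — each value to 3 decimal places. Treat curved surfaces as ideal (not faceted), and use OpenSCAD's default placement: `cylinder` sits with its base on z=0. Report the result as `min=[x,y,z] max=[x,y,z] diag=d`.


min=[-21.300,-28.200,1.900] max=[15.500,8.600,14.300] diag=53.500

A = translate([-2.9, -9.8, 1.9]) cylinder(h=11, r=11.8) → bbox [-14.7,-21.6,1.9] .. [8.9,2,12.9]
B = cylinder(h=1.4, r=6.6) → bbox [-6.6,-6.6,0] .. [6.6,6.6,1.4]
lo = A.lo+B.lo = [-14.7-6.6, -21.6-6.6, 1.9+0] = [-21.300,-28.200,1.900]
hi = A.hi+B.hi = [8.9+6.6, 2+6.6, 12.9+1.4] = [15.500,8.600,14.300]
diag = √(36.8²+36.8²+12.4²) = √2862.24 = 53.500


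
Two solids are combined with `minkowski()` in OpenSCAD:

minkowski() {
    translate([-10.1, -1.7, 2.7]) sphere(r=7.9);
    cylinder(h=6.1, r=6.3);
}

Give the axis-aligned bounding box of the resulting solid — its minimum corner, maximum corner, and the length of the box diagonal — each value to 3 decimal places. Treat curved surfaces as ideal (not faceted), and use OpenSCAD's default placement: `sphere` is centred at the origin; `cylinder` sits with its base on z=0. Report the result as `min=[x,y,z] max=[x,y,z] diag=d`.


A = translate([-10.1, -1.7, 2.7]) sphere(r=7.9) → bbox [-18,-9.6,-5.2] .. [-2.2,6.2,10.6]
B = cylinder(h=6.1, r=6.3) → bbox [-6.3,-6.3,0] .. [6.3,6.3,6.1]
lo = A.lo+B.lo = [-18-6.3, -9.6-6.3, -5.2+0] = [-24.300,-15.900,-5.200]
hi = A.hi+B.hi = [-2.2+6.3, 6.2+6.3, 10.6+6.1] = [4.100,12.500,16.700]
diag = √(28.4²+28.4²+21.9²) = √2092.73 = 45.746

min=[-24.300,-15.900,-5.200] max=[4.100,12.500,16.700] diag=45.746


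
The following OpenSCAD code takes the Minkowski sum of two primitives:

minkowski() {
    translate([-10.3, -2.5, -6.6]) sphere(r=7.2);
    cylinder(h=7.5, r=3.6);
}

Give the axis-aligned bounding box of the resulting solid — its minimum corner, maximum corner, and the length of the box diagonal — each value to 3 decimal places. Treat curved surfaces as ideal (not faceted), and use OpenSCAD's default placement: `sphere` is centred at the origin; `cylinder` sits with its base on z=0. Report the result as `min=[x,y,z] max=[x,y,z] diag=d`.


A = translate([-10.3, -2.5, -6.6]) sphere(r=7.2) → bbox [-17.5,-9.7,-13.8] .. [-3.1,4.7,0.6]
B = cylinder(h=7.5, r=3.6) → bbox [-3.6,-3.6,0] .. [3.6,3.6,7.5]
lo = A.lo+B.lo = [-17.5-3.6, -9.7-3.6, -13.8+0] = [-21.100,-13.300,-13.800]
hi = A.hi+B.hi = [-3.1+3.6, 4.7+3.6, 0.6+7.5] = [0.500,8.300,8.100]
diag = √(21.6²+21.6²+21.9²) = √1412.73 = 37.586

min=[-21.100,-13.300,-13.800] max=[0.500,8.300,8.100] diag=37.586


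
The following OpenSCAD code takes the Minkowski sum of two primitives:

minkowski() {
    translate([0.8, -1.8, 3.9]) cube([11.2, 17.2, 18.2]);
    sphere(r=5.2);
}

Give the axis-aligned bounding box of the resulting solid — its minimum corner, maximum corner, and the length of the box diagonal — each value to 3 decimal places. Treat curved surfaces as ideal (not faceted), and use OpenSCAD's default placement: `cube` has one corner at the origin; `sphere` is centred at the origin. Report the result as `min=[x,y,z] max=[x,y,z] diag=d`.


A = translate([0.8, -1.8, 3.9]) cube([11.2, 17.2, 18.2]) → bbox [0.8,-1.8,3.9] .. [12,15.4,22.1]
B = sphere(r=5.2) → bbox [-5.2,-5.2,-5.2] .. [5.2,5.2,5.2]
lo = A.lo+B.lo = [0.8-5.2, -1.8-5.2, 3.9-5.2] = [-4.400,-7.000,-1.300]
hi = A.hi+B.hi = [12+5.2, 15.4+5.2, 22.1+5.2] = [17.200,20.600,27.300]
diag = √(21.6²+27.6²+28.6²) = √2046.28 = 45.236

min=[-4.400,-7.000,-1.300] max=[17.200,20.600,27.300] diag=45.236


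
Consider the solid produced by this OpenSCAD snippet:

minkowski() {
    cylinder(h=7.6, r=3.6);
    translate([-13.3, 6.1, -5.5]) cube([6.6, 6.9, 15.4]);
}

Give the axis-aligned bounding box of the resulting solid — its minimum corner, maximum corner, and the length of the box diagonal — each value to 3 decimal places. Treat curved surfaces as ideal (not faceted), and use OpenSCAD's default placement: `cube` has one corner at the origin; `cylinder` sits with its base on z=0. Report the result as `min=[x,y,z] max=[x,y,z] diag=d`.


A = translate([-13.3, 6.1, -5.5]) cube([6.6, 6.9, 15.4]) → bbox [-13.3,6.1,-5.5] .. [-6.7,13,9.9]
B = cylinder(h=7.6, r=3.6) → bbox [-3.6,-3.6,0] .. [3.6,3.6,7.6]
lo = A.lo+B.lo = [-13.3-3.6, 6.1-3.6, -5.5+0] = [-16.900,2.500,-5.500]
hi = A.hi+B.hi = [-6.7+3.6, 13+3.6, 9.9+7.6] = [-3.100,16.600,17.500]
diag = √(13.8²+14.1²+23²) = √918.25 = 30.303

min=[-16.900,2.500,-5.500] max=[-3.100,16.600,17.500] diag=30.303


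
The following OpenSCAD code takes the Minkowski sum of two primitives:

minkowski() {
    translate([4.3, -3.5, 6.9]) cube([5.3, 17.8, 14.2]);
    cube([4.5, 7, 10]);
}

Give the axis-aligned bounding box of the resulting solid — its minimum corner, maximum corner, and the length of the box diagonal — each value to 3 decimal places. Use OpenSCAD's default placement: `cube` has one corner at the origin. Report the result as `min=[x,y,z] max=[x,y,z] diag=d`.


min=[4.300,-3.500,6.900] max=[14.100,21.300,31.100] diag=36.010

A = translate([4.3, -3.5, 6.9]) cube([5.3, 17.8, 14.2]) → bbox [4.3,-3.5,6.9] .. [9.6,14.3,21.1]
B = cube([4.5, 7, 10]) → bbox [0,0,0] .. [4.5,7,10]
lo = A.lo+B.lo = [4.3+0, -3.5+0, 6.9+0] = [4.300,-3.500,6.900]
hi = A.hi+B.hi = [9.6+4.5, 14.3+7, 21.1+10] = [14.100,21.300,31.100]
diag = √(9.8²+24.8²+24.2²) = √1296.72 = 36.010


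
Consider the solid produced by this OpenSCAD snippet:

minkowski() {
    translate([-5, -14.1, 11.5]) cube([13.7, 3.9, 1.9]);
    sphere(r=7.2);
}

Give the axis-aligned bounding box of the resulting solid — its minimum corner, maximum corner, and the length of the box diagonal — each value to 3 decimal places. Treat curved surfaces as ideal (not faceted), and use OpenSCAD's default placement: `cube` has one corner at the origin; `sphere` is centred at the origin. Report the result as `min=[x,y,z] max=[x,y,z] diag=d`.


A = translate([-5, -14.1, 11.5]) cube([13.7, 3.9, 1.9]) → bbox [-5,-14.1,11.5] .. [8.7,-10.2,13.4]
B = sphere(r=7.2) → bbox [-7.2,-7.2,-7.2] .. [7.2,7.2,7.2]
lo = A.lo+B.lo = [-5-7.2, -14.1-7.2, 11.5-7.2] = [-12.200,-21.300,4.300]
hi = A.hi+B.hi = [8.7+7.2, -10.2+7.2, 13.4+7.2] = [15.900,-3.000,20.600]
diag = √(28.1²+18.3²+16.3²) = √1390.19 = 37.285

min=[-12.200,-21.300,4.300] max=[15.900,-3.000,20.600] diag=37.285


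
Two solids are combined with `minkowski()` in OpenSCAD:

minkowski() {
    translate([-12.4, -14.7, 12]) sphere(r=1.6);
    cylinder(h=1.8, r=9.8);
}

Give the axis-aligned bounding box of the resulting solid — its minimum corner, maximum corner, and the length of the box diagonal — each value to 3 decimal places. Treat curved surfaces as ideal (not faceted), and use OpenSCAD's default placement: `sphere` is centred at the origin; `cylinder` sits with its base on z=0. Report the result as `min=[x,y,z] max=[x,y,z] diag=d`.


min=[-23.800,-26.100,10.400] max=[-1.000,-3.300,15.400] diag=32.629

A = translate([-12.4, -14.7, 12]) sphere(r=1.6) → bbox [-14,-16.3,10.4] .. [-10.8,-13.1,13.6]
B = cylinder(h=1.8, r=9.8) → bbox [-9.8,-9.8,0] .. [9.8,9.8,1.8]
lo = A.lo+B.lo = [-14-9.8, -16.3-9.8, 10.4+0] = [-23.800,-26.100,10.400]
hi = A.hi+B.hi = [-10.8+9.8, -13.1+9.8, 13.6+1.8] = [-1.000,-3.300,15.400]
diag = √(22.8²+22.8²+5²) = √1064.68 = 32.629


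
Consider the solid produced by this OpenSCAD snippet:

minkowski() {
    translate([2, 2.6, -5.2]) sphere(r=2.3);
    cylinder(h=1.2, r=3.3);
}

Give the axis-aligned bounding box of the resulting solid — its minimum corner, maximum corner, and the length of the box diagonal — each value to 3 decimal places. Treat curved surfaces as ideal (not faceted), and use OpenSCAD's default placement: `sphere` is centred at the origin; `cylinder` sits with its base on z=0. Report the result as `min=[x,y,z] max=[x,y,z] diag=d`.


min=[-3.600,-3.000,-7.500] max=[7.600,8.200,-1.700] diag=16.868

A = translate([2, 2.6, -5.2]) sphere(r=2.3) → bbox [-0.3,0.3,-7.5] .. [4.3,4.9,-2.9]
B = cylinder(h=1.2, r=3.3) → bbox [-3.3,-3.3,0] .. [3.3,3.3,1.2]
lo = A.lo+B.lo = [-0.3-3.3, 0.3-3.3, -7.5+0] = [-3.600,-3.000,-7.500]
hi = A.hi+B.hi = [4.3+3.3, 4.9+3.3, -2.9+1.2] = [7.600,8.200,-1.700]
diag = √(11.2²+11.2²+5.8²) = √284.52 = 16.868


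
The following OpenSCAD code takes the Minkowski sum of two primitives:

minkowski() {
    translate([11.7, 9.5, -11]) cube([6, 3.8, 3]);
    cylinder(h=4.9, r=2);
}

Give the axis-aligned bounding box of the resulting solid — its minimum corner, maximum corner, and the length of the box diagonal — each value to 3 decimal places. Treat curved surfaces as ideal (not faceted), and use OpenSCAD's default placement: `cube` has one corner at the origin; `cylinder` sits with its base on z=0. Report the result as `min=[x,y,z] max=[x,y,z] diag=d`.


min=[9.700,7.500,-11.000] max=[19.700,15.300,-3.100] diag=14.942

A = translate([11.7, 9.5, -11]) cube([6, 3.8, 3]) → bbox [11.7,9.5,-11] .. [17.7,13.3,-8]
B = cylinder(h=4.9, r=2) → bbox [-2,-2,0] .. [2,2,4.9]
lo = A.lo+B.lo = [11.7-2, 9.5-2, -11+0] = [9.700,7.500,-11.000]
hi = A.hi+B.hi = [17.7+2, 13.3+2, -8+4.9] = [19.700,15.300,-3.100]
diag = √(10²+7.8²+7.9²) = √223.25 = 14.942


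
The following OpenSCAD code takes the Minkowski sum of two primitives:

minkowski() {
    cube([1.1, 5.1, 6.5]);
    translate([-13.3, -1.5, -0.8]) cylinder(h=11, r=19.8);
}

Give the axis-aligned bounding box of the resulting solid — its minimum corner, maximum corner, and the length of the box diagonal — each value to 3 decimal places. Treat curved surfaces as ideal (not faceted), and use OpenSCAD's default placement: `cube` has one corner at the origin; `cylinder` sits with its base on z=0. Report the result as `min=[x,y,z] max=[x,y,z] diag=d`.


A = translate([-13.3, -1.5, -0.8]) cylinder(h=11, r=19.8) → bbox [-33.1,-21.3,-0.8] .. [6.5,18.3,10.2]
B = cube([1.1, 5.1, 6.5]) → bbox [0,0,0] .. [1.1,5.1,6.5]
lo = A.lo+B.lo = [-33.1+0, -21.3+0, -0.8+0] = [-33.100,-21.300,-0.800]
hi = A.hi+B.hi = [6.5+1.1, 18.3+5.1, 10.2+6.5] = [7.600,23.400,16.700]
diag = √(40.7²+44.7²+17.5²) = √3960.83 = 62.935

min=[-33.100,-21.300,-0.800] max=[7.600,23.400,16.700] diag=62.935


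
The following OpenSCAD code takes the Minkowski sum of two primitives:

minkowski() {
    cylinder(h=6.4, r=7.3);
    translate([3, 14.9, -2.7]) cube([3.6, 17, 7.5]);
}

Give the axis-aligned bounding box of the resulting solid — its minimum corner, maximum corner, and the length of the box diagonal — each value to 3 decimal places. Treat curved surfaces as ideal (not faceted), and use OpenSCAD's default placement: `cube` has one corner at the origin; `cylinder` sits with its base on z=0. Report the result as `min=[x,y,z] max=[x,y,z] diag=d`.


min=[-4.300,7.600,-2.700] max=[13.900,39.200,11.200] diag=39.026

A = translate([3, 14.9, -2.7]) cube([3.6, 17, 7.5]) → bbox [3,14.9,-2.7] .. [6.6,31.9,4.8]
B = cylinder(h=6.4, r=7.3) → bbox [-7.3,-7.3,0] .. [7.3,7.3,6.4]
lo = A.lo+B.lo = [3-7.3, 14.9-7.3, -2.7+0] = [-4.300,7.600,-2.700]
hi = A.hi+B.hi = [6.6+7.3, 31.9+7.3, 4.8+6.4] = [13.900,39.200,11.200]
diag = √(18.2²+31.6²+13.9²) = √1523.01 = 39.026


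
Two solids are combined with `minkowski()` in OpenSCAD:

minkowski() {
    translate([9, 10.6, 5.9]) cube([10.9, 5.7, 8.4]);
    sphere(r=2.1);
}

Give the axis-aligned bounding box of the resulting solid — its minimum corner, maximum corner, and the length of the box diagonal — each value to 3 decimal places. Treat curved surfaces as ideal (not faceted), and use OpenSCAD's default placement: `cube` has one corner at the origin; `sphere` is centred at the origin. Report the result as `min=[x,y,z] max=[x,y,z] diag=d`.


min=[6.900,8.500,3.800] max=[22.000,18.400,16.400] diag=22.018

A = translate([9, 10.6, 5.9]) cube([10.9, 5.7, 8.4]) → bbox [9,10.6,5.9] .. [19.9,16.3,14.3]
B = sphere(r=2.1) → bbox [-2.1,-2.1,-2.1] .. [2.1,2.1,2.1]
lo = A.lo+B.lo = [9-2.1, 10.6-2.1, 5.9-2.1] = [6.900,8.500,3.800]
hi = A.hi+B.hi = [19.9+2.1, 16.3+2.1, 14.3+2.1] = [22.000,18.400,16.400]
diag = √(15.1²+9.9²+12.6²) = √484.78 = 22.018


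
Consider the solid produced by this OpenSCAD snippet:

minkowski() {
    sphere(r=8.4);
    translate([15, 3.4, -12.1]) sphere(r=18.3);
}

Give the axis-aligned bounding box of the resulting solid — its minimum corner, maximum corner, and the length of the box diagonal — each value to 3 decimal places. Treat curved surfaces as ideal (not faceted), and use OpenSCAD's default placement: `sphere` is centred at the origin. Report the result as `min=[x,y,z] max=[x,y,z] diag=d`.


min=[-11.700,-23.300,-38.800] max=[41.700,30.100,14.600] diag=92.492

A = translate([15, 3.4, -12.1]) sphere(r=18.3) → bbox [-3.3,-14.9,-30.4] .. [33.3,21.7,6.2]
B = sphere(r=8.4) → bbox [-8.4,-8.4,-8.4] .. [8.4,8.4,8.4]
lo = A.lo+B.lo = [-3.3-8.4, -14.9-8.4, -30.4-8.4] = [-11.700,-23.300,-38.800]
hi = A.hi+B.hi = [33.3+8.4, 21.7+8.4, 6.2+8.4] = [41.700,30.100,14.600]
diag = √(53.4²+53.4²+53.4²) = √8554.68 = 92.492


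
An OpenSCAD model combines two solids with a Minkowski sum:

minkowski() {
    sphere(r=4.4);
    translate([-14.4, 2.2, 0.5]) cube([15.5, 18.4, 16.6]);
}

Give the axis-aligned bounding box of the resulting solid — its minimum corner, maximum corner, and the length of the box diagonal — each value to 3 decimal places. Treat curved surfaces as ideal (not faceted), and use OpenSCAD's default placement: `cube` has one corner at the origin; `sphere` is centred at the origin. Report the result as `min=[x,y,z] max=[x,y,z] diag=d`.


A = translate([-14.4, 2.2, 0.5]) cube([15.5, 18.4, 16.6]) → bbox [-14.4,2.2,0.5] .. [1.1,20.6,17.1]
B = sphere(r=4.4) → bbox [-4.4,-4.4,-4.4] .. [4.4,4.4,4.4]
lo = A.lo+B.lo = [-14.4-4.4, 2.2-4.4, 0.5-4.4] = [-18.800,-2.200,-3.900]
hi = A.hi+B.hi = [1.1+4.4, 20.6+4.4, 17.1+4.4] = [5.500,25.000,21.500]
diag = √(24.3²+27.2²+25.4²) = √1975.49 = 44.446

min=[-18.800,-2.200,-3.900] max=[5.500,25.000,21.500] diag=44.446
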